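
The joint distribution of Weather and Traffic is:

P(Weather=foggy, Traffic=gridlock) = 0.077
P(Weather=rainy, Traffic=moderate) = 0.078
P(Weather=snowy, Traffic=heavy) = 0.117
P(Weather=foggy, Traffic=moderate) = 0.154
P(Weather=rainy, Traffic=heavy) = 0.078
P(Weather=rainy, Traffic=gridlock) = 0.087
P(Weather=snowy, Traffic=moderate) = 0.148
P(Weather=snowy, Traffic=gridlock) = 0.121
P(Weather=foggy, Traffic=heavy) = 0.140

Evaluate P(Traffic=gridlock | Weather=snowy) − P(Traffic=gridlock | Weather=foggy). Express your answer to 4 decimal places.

0.1059

P(Weather=snowy) = 0.148 + 0.117 + 0.121 = 0.386; P(Traffic=gridlock | Weather=snowy) = 0.121/0.386 = 0.31347.
P(Weather=foggy) = 0.154 + 0.140 + 0.077 = 0.371; P(Traffic=gridlock | Weather=foggy) = 0.077/0.371 = 0.20755.
Difference = 0.1059.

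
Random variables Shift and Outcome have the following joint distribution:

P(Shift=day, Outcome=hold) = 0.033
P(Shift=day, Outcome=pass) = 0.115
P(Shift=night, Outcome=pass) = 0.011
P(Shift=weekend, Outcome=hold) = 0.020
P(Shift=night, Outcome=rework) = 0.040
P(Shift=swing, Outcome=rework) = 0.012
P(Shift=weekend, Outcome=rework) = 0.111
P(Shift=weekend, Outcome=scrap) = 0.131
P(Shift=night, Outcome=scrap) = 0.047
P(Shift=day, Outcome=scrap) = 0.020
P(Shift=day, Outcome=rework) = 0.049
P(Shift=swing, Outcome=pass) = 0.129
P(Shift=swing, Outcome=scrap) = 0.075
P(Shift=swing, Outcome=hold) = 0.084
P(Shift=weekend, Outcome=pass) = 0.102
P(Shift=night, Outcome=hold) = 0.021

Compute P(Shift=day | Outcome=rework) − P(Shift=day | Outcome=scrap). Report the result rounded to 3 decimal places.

P(Outcome=rework) = 0.049 + 0.012 + 0.040 + 0.111 = 0.212; P(Shift=day | Outcome=rework) = 0.049/0.212 = 0.2311.
P(Outcome=scrap) = 0.020 + 0.075 + 0.047 + 0.131 = 0.273; P(Shift=day | Outcome=scrap) = 0.020/0.273 = 0.0733.
Difference = 0.158.

0.158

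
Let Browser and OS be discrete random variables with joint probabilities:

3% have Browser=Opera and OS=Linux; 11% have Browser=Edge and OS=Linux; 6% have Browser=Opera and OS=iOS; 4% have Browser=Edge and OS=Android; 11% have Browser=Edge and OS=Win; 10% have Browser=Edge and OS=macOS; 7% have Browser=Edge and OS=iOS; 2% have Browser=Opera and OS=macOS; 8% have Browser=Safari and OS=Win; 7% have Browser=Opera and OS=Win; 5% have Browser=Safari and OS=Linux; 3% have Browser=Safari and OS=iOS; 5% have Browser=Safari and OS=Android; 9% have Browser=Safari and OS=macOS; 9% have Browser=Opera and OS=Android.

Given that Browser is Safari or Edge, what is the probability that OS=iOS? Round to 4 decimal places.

P(Browser=Safari) = 0.08 + 0.09 + 0.05 + 0.03 + 0.05 = 0.30.
P(Browser=Edge) = 0.11 + 0.10 + 0.11 + 0.07 + 0.04 = 0.43.
P(Browser ∈ {Safari, Edge}) = 0.30 + 0.43 = 0.73; P(OS=iOS, Browser ∈ {Safari, Edge}) = 0.03 + 0.07 = 0.10.
P(OS=iOS | Browser ∈ {Safari, Edge}) = 0.10/0.73 = 0.1370.

0.1370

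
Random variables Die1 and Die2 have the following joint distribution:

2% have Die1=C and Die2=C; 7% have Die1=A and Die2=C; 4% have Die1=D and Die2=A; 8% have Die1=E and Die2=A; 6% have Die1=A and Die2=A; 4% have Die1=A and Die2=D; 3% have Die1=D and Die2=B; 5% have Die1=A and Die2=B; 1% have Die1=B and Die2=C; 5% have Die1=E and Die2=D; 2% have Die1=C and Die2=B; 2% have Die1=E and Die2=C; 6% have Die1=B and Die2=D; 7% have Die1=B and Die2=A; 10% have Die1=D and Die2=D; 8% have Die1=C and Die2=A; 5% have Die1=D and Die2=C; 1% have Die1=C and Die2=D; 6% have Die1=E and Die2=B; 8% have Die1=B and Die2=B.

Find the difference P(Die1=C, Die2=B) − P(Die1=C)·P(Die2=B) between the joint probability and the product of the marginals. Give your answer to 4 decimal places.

P(Die1=C) = 0.08 + 0.02 + 0.02 + 0.01 = 0.13.
P(Die2=B) = 0.05 + 0.08 + 0.02 + 0.03 + 0.06 = 0.24.
P(Die1=C, Die2=B) − P(Die1=C)P(Die2=B) = 0.02 − 0.13×0.24 = -0.0112.

-0.0112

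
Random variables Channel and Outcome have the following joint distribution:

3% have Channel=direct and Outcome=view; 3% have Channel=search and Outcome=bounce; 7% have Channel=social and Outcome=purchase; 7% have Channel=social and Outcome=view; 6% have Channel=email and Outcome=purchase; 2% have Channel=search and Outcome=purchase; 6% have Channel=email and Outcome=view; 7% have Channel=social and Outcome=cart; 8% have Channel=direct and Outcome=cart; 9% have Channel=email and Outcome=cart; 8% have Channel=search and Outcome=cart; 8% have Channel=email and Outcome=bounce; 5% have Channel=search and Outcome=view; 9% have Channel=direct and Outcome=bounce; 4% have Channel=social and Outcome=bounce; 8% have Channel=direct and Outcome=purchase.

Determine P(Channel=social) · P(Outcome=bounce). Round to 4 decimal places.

0.0600

P(Channel=social) = 0.04 + 0.07 + 0.07 + 0.07 = 0.25.
P(Outcome=bounce) = 0.08 + 0.03 + 0.04 + 0.09 = 0.24.
Product: 0.25 × 0.24 = 0.0600.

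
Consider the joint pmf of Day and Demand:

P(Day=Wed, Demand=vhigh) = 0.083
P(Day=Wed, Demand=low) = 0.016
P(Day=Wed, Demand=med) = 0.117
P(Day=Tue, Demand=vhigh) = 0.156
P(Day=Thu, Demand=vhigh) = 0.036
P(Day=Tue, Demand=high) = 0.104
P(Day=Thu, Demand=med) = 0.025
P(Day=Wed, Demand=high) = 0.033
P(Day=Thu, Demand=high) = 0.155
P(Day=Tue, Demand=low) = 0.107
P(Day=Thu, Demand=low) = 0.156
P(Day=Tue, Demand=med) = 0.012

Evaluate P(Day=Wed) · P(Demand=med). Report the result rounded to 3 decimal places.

0.038

P(Day=Wed) = 0.016 + 0.117 + 0.033 + 0.083 = 0.249.
P(Demand=med) = 0.012 + 0.117 + 0.025 = 0.154.
Product: 0.249 × 0.154 = 0.038.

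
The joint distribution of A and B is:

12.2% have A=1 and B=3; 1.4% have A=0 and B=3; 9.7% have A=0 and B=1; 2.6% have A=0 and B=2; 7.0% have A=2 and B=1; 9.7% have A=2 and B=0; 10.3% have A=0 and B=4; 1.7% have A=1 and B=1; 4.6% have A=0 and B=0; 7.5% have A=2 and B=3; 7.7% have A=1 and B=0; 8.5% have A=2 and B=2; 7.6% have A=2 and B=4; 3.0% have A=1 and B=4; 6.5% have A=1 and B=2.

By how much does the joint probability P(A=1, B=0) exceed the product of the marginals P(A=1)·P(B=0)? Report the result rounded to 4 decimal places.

0.0086

P(A=1) = 0.077 + 0.017 + 0.065 + 0.122 + 0.030 = 0.311.
P(B=0) = 0.046 + 0.077 + 0.097 = 0.220.
P(A=1, B=0) − P(A=1)P(B=0) = 0.077 − 0.311×0.220 = 0.0086.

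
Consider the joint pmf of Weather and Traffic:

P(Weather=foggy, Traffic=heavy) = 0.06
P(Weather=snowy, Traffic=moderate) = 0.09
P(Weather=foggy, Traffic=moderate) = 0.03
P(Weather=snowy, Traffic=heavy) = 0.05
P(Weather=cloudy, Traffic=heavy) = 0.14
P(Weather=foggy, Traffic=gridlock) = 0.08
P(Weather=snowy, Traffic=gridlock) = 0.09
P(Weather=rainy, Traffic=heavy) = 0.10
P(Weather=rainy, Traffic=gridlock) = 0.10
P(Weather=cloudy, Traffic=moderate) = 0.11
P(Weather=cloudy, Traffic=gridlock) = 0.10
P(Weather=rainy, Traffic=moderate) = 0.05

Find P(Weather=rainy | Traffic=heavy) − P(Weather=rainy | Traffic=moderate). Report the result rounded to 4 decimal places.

0.1071

P(Traffic=heavy) = 0.14 + 0.10 + 0.05 + 0.06 = 0.35; P(Weather=rainy | Traffic=heavy) = 0.10/0.35 = 0.28571.
P(Traffic=moderate) = 0.11 + 0.05 + 0.09 + 0.03 = 0.28; P(Weather=rainy | Traffic=moderate) = 0.05/0.28 = 0.17857.
Difference = 0.1071.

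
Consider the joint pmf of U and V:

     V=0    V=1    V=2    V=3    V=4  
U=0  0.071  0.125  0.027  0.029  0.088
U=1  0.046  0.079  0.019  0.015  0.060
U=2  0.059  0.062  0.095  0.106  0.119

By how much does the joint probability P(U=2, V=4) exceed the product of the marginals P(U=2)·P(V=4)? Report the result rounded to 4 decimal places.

P(U=2) = 0.059 + 0.062 + 0.095 + 0.106 + 0.119 = 0.441.
P(V=4) = 0.088 + 0.060 + 0.119 = 0.267.
P(U=2, V=4) − P(U=2)P(V=4) = 0.119 − 0.441×0.267 = 0.0013.

0.0013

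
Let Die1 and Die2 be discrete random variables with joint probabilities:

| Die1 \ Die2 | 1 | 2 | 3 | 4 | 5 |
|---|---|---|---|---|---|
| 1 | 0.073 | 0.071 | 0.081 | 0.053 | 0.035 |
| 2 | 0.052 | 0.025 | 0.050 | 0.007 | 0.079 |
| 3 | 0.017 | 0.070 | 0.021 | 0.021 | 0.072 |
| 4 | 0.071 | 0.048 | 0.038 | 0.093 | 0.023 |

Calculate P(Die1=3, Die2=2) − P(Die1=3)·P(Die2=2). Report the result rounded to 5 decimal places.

P(Die1=3) = 0.017 + 0.070 + 0.021 + 0.021 + 0.072 = 0.201.
P(Die2=2) = 0.071 + 0.025 + 0.070 + 0.048 = 0.214.
P(Die1=3, Die2=2) − P(Die1=3)P(Die2=2) = 0.070 − 0.201×0.214 = 0.02699.

0.02699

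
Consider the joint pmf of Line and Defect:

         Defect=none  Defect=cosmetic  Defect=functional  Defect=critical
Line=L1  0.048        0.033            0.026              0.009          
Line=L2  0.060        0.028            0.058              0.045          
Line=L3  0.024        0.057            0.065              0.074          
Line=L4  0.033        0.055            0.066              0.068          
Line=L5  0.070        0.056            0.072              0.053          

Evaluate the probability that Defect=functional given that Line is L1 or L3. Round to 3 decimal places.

P(Line=L1) = 0.048 + 0.033 + 0.026 + 0.009 = 0.116.
P(Line=L3) = 0.024 + 0.057 + 0.065 + 0.074 = 0.220.
P(Line ∈ {L1, L3}) = 0.116 + 0.220 = 0.336; P(Defect=functional, Line ∈ {L1, L3}) = 0.026 + 0.065 = 0.091.
P(Defect=functional | Line ∈ {L1, L3}) = 0.091/0.336 = 0.271.

0.271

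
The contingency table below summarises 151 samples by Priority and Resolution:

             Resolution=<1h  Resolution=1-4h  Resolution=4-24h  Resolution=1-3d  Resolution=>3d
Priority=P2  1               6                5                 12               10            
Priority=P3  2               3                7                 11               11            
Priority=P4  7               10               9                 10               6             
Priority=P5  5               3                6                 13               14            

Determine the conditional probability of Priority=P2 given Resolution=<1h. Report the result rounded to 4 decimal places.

0.0667

Total with Resolution=<1h: 1 + 2 + 7 + 5 = 15.
P(Priority=P2 | Resolution=<1h) = 1/15 = 0.0667.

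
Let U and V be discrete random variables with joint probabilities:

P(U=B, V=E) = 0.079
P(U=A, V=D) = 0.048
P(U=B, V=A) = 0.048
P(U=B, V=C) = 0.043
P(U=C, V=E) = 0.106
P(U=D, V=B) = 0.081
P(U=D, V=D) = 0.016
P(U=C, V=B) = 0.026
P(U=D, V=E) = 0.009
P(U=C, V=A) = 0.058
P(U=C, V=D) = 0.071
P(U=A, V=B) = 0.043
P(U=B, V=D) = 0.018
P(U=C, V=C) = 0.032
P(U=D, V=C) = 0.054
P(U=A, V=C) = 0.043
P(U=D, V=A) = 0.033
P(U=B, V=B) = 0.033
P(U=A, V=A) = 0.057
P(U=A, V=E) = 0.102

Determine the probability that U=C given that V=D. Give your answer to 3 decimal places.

P(V=D) = 0.048 + 0.018 + 0.071 + 0.016 = 0.153.
P(U=C | V=D) = 0.071/0.153 = 0.464.

0.464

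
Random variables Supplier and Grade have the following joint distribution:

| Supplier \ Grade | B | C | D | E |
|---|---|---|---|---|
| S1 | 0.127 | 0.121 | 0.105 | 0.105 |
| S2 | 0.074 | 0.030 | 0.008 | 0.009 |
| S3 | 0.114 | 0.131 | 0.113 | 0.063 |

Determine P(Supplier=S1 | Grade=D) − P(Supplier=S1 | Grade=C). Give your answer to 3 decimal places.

P(Grade=D) = 0.105 + 0.008 + 0.113 = 0.226; P(Supplier=S1 | Grade=D) = 0.105/0.226 = 0.4646.
P(Grade=C) = 0.121 + 0.030 + 0.131 = 0.282; P(Supplier=S1 | Grade=C) = 0.121/0.282 = 0.4291.
Difference = 0.036.

0.036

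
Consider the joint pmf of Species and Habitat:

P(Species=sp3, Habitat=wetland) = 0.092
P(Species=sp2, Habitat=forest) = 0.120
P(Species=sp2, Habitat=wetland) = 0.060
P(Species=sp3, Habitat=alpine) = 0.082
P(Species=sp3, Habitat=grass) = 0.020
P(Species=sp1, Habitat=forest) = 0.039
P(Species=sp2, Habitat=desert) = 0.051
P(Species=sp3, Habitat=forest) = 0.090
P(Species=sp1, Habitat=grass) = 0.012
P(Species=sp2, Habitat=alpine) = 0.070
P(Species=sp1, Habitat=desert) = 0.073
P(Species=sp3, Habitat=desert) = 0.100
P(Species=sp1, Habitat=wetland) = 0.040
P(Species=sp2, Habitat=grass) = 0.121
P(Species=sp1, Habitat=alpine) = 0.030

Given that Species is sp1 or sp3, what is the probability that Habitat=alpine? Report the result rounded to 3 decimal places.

P(Species=sp1) = 0.039 + 0.012 + 0.040 + 0.073 + 0.030 = 0.194.
P(Species=sp3) = 0.090 + 0.020 + 0.092 + 0.100 + 0.082 = 0.384.
P(Species ∈ {sp1, sp3}) = 0.194 + 0.384 = 0.578; P(Habitat=alpine, Species ∈ {sp1, sp3}) = 0.030 + 0.082 = 0.112.
P(Habitat=alpine | Species ∈ {sp1, sp3}) = 0.112/0.578 = 0.194.

0.194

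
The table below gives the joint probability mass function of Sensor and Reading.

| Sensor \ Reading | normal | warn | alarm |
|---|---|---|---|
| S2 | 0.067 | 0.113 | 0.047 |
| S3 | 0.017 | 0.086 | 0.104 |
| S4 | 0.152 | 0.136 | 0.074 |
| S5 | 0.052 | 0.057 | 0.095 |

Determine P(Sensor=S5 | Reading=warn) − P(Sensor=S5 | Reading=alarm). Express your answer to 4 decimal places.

-0.1515

P(Reading=warn) = 0.113 + 0.086 + 0.136 + 0.057 = 0.392; P(Sensor=S5 | Reading=warn) = 0.057/0.392 = 0.14541.
P(Reading=alarm) = 0.047 + 0.104 + 0.074 + 0.095 = 0.320; P(Sensor=S5 | Reading=alarm) = 0.095/0.320 = 0.29688.
Difference = -0.1515.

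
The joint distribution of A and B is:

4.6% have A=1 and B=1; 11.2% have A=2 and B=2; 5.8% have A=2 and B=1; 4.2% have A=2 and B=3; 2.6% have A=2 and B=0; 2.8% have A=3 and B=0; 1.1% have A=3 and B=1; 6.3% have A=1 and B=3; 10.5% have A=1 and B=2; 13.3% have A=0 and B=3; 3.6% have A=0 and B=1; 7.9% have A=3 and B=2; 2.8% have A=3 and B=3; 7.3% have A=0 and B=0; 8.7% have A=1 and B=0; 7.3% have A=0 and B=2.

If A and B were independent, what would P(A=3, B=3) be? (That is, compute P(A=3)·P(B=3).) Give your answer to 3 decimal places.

P(A=3) = 0.028 + 0.011 + 0.079 + 0.028 = 0.146.
P(B=3) = 0.133 + 0.063 + 0.042 + 0.028 = 0.266.
Product: 0.146 × 0.266 = 0.039.

0.039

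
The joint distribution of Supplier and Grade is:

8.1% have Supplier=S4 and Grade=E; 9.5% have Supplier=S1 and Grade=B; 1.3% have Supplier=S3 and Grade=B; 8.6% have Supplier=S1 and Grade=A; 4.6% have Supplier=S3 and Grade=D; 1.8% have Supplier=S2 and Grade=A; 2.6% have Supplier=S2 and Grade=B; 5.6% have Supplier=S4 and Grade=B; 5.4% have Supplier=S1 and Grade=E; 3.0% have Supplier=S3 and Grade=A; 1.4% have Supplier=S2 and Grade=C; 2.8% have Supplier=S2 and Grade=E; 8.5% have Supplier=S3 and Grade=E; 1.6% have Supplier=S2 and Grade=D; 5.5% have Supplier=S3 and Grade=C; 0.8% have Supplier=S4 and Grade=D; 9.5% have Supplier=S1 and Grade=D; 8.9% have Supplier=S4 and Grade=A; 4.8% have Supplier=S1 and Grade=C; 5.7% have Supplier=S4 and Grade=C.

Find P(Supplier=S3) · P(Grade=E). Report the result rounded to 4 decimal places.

0.0568

P(Supplier=S3) = 0.030 + 0.013 + 0.055 + 0.046 + 0.085 = 0.229.
P(Grade=E) = 0.054 + 0.028 + 0.085 + 0.081 = 0.248.
Product: 0.229 × 0.248 = 0.0568.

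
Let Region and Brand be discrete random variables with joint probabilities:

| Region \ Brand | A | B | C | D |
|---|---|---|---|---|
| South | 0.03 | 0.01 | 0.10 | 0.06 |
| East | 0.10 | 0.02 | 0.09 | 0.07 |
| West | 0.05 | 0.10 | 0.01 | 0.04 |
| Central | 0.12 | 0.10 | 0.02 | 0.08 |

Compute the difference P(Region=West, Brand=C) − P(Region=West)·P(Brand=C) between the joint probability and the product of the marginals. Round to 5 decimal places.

P(Region=West) = 0.05 + 0.10 + 0.01 + 0.04 = 0.20.
P(Brand=C) = 0.10 + 0.09 + 0.01 + 0.02 = 0.22.
P(Region=West, Brand=C) − P(Region=West)P(Brand=C) = 0.01 − 0.20×0.22 = -0.03400.

-0.03400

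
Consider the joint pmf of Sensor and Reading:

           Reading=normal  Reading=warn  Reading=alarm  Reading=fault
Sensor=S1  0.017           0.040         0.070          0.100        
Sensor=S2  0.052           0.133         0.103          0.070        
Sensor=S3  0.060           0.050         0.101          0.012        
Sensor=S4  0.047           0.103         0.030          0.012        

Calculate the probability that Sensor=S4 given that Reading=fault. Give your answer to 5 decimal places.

0.06186

P(Reading=fault) = 0.100 + 0.070 + 0.012 + 0.012 = 0.194.
P(Sensor=S4 | Reading=fault) = 0.012/0.194 = 0.06186.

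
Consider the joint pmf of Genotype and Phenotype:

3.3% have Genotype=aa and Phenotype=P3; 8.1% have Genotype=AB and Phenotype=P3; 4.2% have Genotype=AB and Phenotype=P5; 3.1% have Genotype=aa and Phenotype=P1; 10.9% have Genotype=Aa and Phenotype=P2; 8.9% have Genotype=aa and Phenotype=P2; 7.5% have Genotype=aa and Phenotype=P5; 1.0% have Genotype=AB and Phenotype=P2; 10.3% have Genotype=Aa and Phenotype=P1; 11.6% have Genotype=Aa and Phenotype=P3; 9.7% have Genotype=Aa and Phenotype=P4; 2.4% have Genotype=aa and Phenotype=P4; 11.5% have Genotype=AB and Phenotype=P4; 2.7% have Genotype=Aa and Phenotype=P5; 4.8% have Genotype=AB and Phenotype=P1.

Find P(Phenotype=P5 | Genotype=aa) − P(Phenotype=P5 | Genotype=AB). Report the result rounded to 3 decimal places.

P(Genotype=aa) = 0.031 + 0.089 + 0.033 + 0.024 + 0.075 = 0.252; P(Phenotype=P5 | Genotype=aa) = 0.075/0.252 = 0.2976.
P(Genotype=AB) = 0.048 + 0.010 + 0.081 + 0.115 + 0.042 = 0.296; P(Phenotype=P5 | Genotype=AB) = 0.042/0.296 = 0.1419.
Difference = 0.156.

0.156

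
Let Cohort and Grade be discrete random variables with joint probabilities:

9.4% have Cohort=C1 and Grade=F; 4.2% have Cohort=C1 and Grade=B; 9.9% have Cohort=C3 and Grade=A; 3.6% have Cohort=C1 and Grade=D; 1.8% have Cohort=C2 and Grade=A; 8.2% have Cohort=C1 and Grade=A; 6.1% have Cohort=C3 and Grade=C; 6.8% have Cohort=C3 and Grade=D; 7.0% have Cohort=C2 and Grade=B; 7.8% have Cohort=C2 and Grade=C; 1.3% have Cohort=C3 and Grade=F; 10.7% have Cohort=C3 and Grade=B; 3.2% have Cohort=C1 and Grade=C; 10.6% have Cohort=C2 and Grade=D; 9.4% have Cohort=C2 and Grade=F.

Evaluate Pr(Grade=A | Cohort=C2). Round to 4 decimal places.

P(Cohort=C2) = 0.018 + 0.070 + 0.078 + 0.106 + 0.094 = 0.366.
P(Grade=A | Cohort=C2) = 0.018/0.366 = 0.0492.

0.0492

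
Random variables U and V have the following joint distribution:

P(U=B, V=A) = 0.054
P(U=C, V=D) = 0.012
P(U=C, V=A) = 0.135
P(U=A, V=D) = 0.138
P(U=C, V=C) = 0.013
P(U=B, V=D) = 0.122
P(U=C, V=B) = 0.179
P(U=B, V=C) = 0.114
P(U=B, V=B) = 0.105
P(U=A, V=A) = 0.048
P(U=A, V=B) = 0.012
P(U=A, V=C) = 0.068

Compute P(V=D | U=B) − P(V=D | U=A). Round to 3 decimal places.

P(U=B) = 0.054 + 0.105 + 0.114 + 0.122 = 0.395; P(V=D | U=B) = 0.122/0.395 = 0.3089.
P(U=A) = 0.048 + 0.012 + 0.068 + 0.138 = 0.266; P(V=D | U=A) = 0.138/0.266 = 0.5188.
Difference = -0.210.

-0.210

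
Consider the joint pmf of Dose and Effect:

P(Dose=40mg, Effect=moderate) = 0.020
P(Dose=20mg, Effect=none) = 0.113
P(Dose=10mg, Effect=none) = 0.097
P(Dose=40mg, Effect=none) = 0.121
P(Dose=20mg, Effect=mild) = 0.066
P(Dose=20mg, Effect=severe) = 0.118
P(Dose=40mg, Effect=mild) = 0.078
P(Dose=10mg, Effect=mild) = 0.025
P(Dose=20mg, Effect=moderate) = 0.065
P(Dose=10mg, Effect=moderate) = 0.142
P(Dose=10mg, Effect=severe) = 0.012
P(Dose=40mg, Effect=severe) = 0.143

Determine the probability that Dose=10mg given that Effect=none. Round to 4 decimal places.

P(Effect=none) = 0.097 + 0.113 + 0.121 = 0.331.
P(Dose=10mg | Effect=none) = 0.097/0.331 = 0.2931.

0.2931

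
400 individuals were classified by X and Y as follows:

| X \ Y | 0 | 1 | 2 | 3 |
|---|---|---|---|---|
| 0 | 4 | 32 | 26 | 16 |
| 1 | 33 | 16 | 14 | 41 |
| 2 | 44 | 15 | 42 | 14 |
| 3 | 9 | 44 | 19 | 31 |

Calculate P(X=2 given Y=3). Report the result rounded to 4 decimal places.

Total with Y=3: 16 + 41 + 14 + 31 = 102.
P(X=2 | Y=3) = 14/102 = 0.1373.

0.1373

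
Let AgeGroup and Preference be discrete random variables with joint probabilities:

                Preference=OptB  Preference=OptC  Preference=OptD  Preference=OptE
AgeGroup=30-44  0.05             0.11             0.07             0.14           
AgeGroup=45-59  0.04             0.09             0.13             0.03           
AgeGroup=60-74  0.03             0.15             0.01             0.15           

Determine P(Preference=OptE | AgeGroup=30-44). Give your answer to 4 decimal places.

0.3784

P(AgeGroup=30-44) = 0.05 + 0.11 + 0.07 + 0.14 = 0.37.
P(Preference=OptE | AgeGroup=30-44) = 0.14/0.37 = 0.3784.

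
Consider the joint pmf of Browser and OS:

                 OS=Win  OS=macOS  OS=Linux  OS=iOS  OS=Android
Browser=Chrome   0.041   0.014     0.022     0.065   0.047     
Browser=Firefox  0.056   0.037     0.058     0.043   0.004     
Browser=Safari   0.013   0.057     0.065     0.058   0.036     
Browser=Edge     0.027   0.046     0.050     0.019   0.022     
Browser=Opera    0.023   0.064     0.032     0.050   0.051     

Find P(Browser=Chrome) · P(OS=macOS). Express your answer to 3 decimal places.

0.041

P(Browser=Chrome) = 0.041 + 0.014 + 0.022 + 0.065 + 0.047 = 0.189.
P(OS=macOS) = 0.014 + 0.037 + 0.057 + 0.046 + 0.064 = 0.218.
Product: 0.189 × 0.218 = 0.041.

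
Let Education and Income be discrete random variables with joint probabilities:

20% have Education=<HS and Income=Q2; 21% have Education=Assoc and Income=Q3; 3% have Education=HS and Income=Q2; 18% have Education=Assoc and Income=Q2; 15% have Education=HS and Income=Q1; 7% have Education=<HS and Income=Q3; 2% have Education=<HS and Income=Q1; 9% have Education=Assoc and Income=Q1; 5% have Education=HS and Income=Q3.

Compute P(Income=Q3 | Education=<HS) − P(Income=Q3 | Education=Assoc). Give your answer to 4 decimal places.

P(Education=<HS) = 0.02 + 0.20 + 0.07 = 0.29; P(Income=Q3 | Education=<HS) = 0.07/0.29 = 0.24138.
P(Education=Assoc) = 0.09 + 0.18 + 0.21 = 0.48; P(Income=Q3 | Education=Assoc) = 0.21/0.48 = 0.43750.
Difference = -0.1961.

-0.1961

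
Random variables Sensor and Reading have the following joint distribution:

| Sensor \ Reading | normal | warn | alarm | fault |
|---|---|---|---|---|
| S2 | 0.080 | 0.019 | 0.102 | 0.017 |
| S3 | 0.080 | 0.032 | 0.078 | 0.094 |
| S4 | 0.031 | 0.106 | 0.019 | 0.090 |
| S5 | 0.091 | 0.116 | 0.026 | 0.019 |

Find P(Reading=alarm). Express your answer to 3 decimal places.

0.225

P(Reading=alarm) = 0.102 + 0.078 + 0.019 + 0.026 = 0.225.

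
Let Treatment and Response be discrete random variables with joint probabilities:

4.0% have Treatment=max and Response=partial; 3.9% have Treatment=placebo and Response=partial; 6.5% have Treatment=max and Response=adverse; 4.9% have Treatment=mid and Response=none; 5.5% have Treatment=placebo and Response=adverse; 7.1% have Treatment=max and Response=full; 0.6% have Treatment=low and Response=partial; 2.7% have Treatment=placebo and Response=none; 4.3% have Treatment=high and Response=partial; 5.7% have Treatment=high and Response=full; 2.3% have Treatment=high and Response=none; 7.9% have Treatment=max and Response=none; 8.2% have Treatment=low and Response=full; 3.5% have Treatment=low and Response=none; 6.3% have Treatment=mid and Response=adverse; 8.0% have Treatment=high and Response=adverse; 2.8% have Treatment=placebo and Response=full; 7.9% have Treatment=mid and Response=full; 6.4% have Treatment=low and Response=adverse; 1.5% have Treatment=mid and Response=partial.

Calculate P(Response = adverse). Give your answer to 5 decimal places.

P(Response=adverse) = 0.055 + 0.064 + 0.063 + 0.080 + 0.065 = 0.327.

0.32700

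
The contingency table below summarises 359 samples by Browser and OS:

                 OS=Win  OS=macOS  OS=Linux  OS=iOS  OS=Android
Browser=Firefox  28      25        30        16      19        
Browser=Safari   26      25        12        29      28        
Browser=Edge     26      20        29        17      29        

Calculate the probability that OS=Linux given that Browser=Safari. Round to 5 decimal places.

Total with Browser=Safari: 26 + 25 + 12 + 29 + 28 = 120.
P(OS=Linux | Browser=Safari) = 12/120 = 0.10000.

0.10000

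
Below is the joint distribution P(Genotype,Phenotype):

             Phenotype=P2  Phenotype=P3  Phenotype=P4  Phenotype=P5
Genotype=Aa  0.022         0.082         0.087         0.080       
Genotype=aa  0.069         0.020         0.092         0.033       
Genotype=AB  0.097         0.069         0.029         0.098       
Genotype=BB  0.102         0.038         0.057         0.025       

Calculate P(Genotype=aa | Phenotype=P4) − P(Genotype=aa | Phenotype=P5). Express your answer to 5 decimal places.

P(Phenotype=P4) = 0.087 + 0.092 + 0.029 + 0.057 = 0.265; P(Genotype=aa | Phenotype=P4) = 0.092/0.265 = 0.347170.
P(Phenotype=P5) = 0.080 + 0.033 + 0.098 + 0.025 = 0.236; P(Genotype=aa | Phenotype=P5) = 0.033/0.236 = 0.139831.
Difference = 0.20734.

0.20734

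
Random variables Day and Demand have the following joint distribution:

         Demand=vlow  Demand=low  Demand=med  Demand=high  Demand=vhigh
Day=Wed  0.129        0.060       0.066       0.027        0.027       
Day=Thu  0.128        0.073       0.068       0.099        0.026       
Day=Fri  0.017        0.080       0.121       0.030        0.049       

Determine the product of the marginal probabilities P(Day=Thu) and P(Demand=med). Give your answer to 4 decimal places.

0.1005

P(Day=Thu) = 0.128 + 0.073 + 0.068 + 0.099 + 0.026 = 0.394.
P(Demand=med) = 0.066 + 0.068 + 0.121 = 0.255.
Product: 0.394 × 0.255 = 0.1005.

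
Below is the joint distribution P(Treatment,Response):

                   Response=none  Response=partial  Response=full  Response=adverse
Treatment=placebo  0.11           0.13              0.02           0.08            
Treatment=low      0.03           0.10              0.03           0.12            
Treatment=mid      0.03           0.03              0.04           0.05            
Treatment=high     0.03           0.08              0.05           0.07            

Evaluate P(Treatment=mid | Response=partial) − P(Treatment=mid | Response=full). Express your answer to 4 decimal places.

-0.1975

P(Response=partial) = 0.13 + 0.10 + 0.03 + 0.08 = 0.34; P(Treatment=mid | Response=partial) = 0.03/0.34 = 0.08824.
P(Response=full) = 0.02 + 0.03 + 0.04 + 0.05 = 0.14; P(Treatment=mid | Response=full) = 0.04/0.14 = 0.28571.
Difference = -0.1975.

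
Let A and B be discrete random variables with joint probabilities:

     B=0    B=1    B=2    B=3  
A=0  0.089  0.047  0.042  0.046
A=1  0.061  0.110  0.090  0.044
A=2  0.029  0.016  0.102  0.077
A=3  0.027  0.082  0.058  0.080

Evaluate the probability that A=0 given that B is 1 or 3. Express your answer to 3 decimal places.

0.185

P(B=1) = 0.047 + 0.110 + 0.016 + 0.082 = 0.255.
P(B=3) = 0.046 + 0.044 + 0.077 + 0.080 = 0.247.
P(B ∈ {1, 3}) = 0.255 + 0.247 = 0.502; P(A=0, B ∈ {1, 3}) = 0.047 + 0.046 = 0.093.
P(A=0 | B ∈ {1, 3}) = 0.093/0.502 = 0.185.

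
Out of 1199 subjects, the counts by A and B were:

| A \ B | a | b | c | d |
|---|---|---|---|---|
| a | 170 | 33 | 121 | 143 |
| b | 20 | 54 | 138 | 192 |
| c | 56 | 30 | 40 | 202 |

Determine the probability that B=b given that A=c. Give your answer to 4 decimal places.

Total with A=c: 56 + 30 + 40 + 202 = 328.
P(B=b | A=c) = 30/328 = 0.0915.

0.0915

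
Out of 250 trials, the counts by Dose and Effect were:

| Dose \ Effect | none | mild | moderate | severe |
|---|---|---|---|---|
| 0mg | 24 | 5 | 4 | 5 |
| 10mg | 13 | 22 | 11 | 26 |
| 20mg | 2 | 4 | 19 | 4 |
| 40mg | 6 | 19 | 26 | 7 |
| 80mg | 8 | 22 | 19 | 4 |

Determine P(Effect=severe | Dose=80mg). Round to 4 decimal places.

0.0755

Total with Dose=80mg: 8 + 22 + 19 + 4 = 53.
P(Effect=severe | Dose=80mg) = 4/53 = 0.0755.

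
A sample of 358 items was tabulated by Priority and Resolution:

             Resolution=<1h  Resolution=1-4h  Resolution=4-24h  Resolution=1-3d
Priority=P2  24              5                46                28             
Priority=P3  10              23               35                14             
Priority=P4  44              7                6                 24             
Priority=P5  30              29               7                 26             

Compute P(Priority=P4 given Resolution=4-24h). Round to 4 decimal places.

0.0638

Total with Resolution=4-24h: 46 + 35 + 6 + 7 = 94.
P(Priority=P4 | Resolution=4-24h) = 6/94 = 0.0638.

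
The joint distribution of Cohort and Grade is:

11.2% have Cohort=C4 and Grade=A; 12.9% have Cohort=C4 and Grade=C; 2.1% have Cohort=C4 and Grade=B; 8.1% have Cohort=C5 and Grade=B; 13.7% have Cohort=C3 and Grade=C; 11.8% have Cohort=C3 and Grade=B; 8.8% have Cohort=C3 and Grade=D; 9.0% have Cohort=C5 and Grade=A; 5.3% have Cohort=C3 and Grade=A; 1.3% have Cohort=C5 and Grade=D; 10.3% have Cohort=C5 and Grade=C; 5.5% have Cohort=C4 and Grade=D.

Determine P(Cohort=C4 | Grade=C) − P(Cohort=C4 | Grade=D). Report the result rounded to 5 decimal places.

-0.00297

P(Grade=C) = 0.137 + 0.129 + 0.103 = 0.369; P(Cohort=C4 | Grade=C) = 0.129/0.369 = 0.349593.
P(Grade=D) = 0.088 + 0.055 + 0.013 = 0.156; P(Cohort=C4 | Grade=D) = 0.055/0.156 = 0.352564.
Difference = -0.00297.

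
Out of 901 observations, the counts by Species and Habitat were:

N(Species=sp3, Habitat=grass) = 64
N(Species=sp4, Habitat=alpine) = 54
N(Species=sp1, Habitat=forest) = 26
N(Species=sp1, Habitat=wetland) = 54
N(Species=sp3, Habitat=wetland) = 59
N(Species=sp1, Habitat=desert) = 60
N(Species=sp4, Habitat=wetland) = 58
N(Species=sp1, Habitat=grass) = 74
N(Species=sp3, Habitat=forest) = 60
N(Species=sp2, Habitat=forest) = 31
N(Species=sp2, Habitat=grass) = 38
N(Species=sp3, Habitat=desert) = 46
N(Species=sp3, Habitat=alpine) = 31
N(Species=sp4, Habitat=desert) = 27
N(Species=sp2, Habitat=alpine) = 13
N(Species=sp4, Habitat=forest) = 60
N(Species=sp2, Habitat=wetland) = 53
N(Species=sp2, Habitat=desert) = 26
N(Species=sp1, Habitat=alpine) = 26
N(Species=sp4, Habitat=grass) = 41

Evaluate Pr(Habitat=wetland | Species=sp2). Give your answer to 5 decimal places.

0.32919

Total with Species=sp2: 31 + 38 + 53 + 26 + 13 = 161.
P(Habitat=wetland | Species=sp2) = 53/161 = 0.32919.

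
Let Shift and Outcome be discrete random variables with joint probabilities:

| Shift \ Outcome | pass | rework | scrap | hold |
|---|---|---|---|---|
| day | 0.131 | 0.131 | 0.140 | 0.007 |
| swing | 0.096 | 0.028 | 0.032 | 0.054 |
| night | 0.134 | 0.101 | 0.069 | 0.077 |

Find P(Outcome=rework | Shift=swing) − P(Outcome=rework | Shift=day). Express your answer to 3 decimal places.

P(Shift=swing) = 0.096 + 0.028 + 0.032 + 0.054 = 0.210; P(Outcome=rework | Shift=swing) = 0.028/0.210 = 0.1333.
P(Shift=day) = 0.131 + 0.131 + 0.140 + 0.007 = 0.409; P(Outcome=rework | Shift=day) = 0.131/0.409 = 0.3203.
Difference = -0.187.

-0.187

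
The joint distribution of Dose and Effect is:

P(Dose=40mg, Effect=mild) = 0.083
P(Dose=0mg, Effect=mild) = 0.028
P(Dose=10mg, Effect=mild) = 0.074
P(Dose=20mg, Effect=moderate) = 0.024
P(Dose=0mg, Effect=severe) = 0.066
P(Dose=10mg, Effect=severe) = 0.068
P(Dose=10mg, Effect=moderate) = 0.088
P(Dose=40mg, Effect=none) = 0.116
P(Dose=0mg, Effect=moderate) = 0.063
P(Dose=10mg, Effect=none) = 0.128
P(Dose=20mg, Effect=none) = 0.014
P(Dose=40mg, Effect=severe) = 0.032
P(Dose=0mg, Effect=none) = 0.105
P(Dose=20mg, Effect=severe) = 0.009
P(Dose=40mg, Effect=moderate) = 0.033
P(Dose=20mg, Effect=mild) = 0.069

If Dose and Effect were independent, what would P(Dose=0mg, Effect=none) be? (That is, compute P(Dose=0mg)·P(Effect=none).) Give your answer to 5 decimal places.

0.09511

P(Dose=0mg) = 0.105 + 0.028 + 0.063 + 0.066 = 0.262.
P(Effect=none) = 0.105 + 0.128 + 0.014 + 0.116 = 0.363.
Product: 0.262 × 0.363 = 0.09511.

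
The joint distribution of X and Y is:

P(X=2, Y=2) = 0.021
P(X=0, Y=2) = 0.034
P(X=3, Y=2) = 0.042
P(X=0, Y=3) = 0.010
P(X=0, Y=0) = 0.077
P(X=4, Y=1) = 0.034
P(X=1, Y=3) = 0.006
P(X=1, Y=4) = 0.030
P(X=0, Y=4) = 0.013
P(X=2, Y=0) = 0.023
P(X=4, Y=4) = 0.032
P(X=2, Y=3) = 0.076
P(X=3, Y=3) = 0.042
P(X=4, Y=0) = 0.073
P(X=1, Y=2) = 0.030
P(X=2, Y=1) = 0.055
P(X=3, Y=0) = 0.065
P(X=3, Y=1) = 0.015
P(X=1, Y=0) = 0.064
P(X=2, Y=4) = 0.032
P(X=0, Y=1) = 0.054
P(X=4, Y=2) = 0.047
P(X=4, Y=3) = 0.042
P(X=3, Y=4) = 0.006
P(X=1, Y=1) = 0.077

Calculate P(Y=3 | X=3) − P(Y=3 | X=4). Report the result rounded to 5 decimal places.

P(X=3) = 0.065 + 0.015 + 0.042 + 0.042 + 0.006 = 0.170; P(Y=3 | X=3) = 0.042/0.170 = 0.247059.
P(X=4) = 0.073 + 0.034 + 0.047 + 0.042 + 0.032 = 0.228; P(Y=3 | X=4) = 0.042/0.228 = 0.184211.
Difference = 0.06285.

0.06285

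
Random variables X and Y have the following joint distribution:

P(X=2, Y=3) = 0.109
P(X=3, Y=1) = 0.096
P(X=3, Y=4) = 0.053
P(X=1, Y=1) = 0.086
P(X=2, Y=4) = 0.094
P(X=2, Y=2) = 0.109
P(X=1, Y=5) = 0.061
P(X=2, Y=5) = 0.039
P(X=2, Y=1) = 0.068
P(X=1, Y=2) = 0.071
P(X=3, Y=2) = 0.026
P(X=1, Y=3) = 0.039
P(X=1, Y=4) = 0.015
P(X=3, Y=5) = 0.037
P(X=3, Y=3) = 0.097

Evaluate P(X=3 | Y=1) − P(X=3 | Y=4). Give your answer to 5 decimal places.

0.05684

P(Y=1) = 0.086 + 0.068 + 0.096 = 0.250; P(X=3 | Y=1) = 0.096/0.250 = 0.384000.
P(Y=4) = 0.015 + 0.094 + 0.053 = 0.162; P(X=3 | Y=4) = 0.053/0.162 = 0.327160.
Difference = 0.05684.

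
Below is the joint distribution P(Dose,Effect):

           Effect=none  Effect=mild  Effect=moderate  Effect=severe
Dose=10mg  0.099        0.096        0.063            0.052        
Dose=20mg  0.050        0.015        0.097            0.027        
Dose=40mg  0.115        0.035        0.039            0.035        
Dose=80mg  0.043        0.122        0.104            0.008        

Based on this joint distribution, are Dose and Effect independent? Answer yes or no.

P(Dose=80mg) = 0.277 and P(Effect=mild) = 0.268, so their product is 0.07424, but P(Dose=80mg, Effect=mild) = 0.122. Since these differ, Dose and Effect are not independent.

no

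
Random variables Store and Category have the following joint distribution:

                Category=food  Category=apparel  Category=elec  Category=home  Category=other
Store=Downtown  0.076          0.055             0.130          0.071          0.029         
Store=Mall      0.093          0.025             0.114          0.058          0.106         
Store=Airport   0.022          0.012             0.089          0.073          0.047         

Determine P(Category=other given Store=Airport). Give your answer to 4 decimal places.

0.1934

P(Store=Airport) = 0.022 + 0.012 + 0.089 + 0.073 + 0.047 = 0.243.
P(Category=other | Store=Airport) = 0.047/0.243 = 0.1934.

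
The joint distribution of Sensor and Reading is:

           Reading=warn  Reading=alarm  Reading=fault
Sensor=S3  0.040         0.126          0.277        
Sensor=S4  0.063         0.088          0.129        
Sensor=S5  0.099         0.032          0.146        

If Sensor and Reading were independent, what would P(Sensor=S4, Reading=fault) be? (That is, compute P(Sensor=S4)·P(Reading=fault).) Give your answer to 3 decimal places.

0.155

P(Sensor=S4) = 0.063 + 0.088 + 0.129 = 0.280.
P(Reading=fault) = 0.277 + 0.129 + 0.146 = 0.552.
Product: 0.280 × 0.552 = 0.155.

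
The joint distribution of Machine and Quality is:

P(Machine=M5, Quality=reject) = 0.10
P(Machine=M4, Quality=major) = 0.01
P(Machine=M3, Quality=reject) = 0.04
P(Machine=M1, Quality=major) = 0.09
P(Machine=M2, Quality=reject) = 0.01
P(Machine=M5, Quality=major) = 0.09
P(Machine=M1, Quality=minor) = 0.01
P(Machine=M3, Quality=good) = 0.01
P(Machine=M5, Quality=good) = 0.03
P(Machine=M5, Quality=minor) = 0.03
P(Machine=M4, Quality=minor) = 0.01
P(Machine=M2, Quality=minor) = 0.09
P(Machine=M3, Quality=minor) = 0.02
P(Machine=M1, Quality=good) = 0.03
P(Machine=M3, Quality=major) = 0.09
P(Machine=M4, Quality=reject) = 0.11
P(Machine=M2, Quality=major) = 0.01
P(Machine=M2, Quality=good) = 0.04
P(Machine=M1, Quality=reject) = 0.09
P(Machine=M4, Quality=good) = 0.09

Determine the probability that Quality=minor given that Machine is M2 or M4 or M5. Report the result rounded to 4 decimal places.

0.2097

P(Machine=M2) = 0.04 + 0.09 + 0.01 + 0.01 = 0.15.
P(Machine=M4) = 0.09 + 0.01 + 0.01 + 0.11 = 0.22.
P(Machine=M5) = 0.03 + 0.03 + 0.09 + 0.10 = 0.25.
P(Machine ∈ {M2, M4, M5}) = 0.15 + 0.22 + 0.25 = 0.62; P(Quality=minor, Machine ∈ {M2, M4, M5}) = 0.09 + 0.01 + 0.03 = 0.13.
P(Quality=minor | Machine ∈ {M2, M4, M5}) = 0.13/0.62 = 0.2097.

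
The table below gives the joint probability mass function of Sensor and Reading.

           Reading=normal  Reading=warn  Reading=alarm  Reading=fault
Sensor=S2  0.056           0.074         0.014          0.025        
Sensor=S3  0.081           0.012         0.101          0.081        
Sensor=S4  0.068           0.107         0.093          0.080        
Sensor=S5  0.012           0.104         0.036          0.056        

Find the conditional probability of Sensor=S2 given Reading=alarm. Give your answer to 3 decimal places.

P(Reading=alarm) = 0.014 + 0.101 + 0.093 + 0.036 = 0.244.
P(Sensor=S2 | Reading=alarm) = 0.014/0.244 = 0.057.

0.057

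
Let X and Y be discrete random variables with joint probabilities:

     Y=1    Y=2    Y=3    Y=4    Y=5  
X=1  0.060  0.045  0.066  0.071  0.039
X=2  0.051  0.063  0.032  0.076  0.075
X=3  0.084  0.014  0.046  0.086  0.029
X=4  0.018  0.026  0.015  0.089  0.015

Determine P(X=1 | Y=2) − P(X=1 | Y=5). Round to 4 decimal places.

0.0572

P(Y=2) = 0.045 + 0.063 + 0.014 + 0.026 = 0.148; P(X=1 | Y=2) = 0.045/0.148 = 0.30405.
P(Y=5) = 0.039 + 0.075 + 0.029 + 0.015 = 0.158; P(X=1 | Y=5) = 0.039/0.158 = 0.24684.
Difference = 0.0572.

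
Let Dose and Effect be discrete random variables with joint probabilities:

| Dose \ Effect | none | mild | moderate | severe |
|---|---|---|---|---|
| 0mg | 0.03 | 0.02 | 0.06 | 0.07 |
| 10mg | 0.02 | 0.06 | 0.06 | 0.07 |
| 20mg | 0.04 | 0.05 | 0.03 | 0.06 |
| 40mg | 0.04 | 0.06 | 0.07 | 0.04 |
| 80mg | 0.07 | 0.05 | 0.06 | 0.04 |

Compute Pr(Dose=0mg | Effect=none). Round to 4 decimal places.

0.1500

P(Effect=none) = 0.03 + 0.02 + 0.04 + 0.04 + 0.07 = 0.20.
P(Dose=0mg | Effect=none) = 0.03/0.20 = 0.1500.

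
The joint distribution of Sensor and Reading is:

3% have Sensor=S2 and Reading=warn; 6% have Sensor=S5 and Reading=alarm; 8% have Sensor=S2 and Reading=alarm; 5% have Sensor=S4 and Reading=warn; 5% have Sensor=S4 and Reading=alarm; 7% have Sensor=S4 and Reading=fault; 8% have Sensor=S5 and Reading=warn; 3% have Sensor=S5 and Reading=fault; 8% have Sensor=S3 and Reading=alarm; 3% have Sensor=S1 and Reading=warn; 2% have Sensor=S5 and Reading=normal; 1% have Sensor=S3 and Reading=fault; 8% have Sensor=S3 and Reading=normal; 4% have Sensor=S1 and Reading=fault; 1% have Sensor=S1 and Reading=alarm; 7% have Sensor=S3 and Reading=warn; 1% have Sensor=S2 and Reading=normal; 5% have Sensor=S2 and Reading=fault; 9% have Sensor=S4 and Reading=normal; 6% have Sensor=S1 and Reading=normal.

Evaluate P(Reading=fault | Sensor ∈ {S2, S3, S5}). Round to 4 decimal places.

0.1500

P(Sensor=S2) = 0.01 + 0.03 + 0.08 + 0.05 = 0.17.
P(Sensor=S3) = 0.08 + 0.07 + 0.08 + 0.01 = 0.24.
P(Sensor=S5) = 0.02 + 0.08 + 0.06 + 0.03 = 0.19.
P(Sensor ∈ {S2, S3, S5}) = 0.17 + 0.24 + 0.19 = 0.60; P(Reading=fault, Sensor ∈ {S2, S3, S5}) = 0.05 + 0.01 + 0.03 = 0.09.
P(Reading=fault | Sensor ∈ {S2, S3, S5}) = 0.09/0.60 = 0.1500.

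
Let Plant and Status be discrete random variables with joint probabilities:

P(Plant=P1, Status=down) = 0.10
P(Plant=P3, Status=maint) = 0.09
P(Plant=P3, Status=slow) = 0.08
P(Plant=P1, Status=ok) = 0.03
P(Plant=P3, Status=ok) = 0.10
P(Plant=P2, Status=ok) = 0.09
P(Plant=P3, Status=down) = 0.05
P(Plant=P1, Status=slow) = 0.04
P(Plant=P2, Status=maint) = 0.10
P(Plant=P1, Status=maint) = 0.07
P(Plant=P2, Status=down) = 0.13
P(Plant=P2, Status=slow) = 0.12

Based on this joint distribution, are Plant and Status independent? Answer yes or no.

no

P(Plant=P3) = 0.32 and P(Status=down) = 0.28, so their product is 0.0896, but P(Plant=P3, Status=down) = 0.05. Since these differ, Plant and Status are not independent.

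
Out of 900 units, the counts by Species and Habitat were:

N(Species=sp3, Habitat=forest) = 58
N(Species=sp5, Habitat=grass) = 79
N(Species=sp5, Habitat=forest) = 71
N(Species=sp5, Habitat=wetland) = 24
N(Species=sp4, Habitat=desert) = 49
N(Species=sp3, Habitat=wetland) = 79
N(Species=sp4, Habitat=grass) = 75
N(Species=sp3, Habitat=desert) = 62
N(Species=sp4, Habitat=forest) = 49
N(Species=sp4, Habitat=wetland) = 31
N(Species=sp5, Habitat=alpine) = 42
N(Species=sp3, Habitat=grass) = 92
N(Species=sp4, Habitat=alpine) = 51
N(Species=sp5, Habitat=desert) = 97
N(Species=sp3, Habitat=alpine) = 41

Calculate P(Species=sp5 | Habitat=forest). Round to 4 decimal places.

0.3989

Total with Habitat=forest: 58 + 49 + 71 = 178.
P(Species=sp5 | Habitat=forest) = 71/178 = 0.3989.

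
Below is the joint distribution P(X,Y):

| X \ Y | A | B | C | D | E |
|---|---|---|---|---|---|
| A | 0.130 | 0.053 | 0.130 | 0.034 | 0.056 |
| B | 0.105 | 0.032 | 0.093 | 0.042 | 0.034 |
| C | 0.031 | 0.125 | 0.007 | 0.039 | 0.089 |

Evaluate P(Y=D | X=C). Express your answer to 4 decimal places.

0.1340

P(X=C) = 0.031 + 0.125 + 0.007 + 0.039 + 0.089 = 0.291.
P(Y=D | X=C) = 0.039/0.291 = 0.1340.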